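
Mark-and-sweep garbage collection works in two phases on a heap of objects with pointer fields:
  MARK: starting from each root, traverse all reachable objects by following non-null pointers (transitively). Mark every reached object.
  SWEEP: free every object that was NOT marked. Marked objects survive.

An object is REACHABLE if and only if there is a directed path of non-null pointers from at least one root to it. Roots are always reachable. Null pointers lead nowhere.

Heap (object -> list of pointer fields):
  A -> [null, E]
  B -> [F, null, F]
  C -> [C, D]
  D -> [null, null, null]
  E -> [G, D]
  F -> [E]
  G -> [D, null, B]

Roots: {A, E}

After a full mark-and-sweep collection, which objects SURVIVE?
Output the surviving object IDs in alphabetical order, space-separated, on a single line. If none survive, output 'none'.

Answer: A B D E F G

Derivation:
Roots: A E
Mark A: refs=null E, marked=A
Mark E: refs=G D, marked=A E
Mark G: refs=D null B, marked=A E G
Mark D: refs=null null null, marked=A D E G
Mark B: refs=F null F, marked=A B D E G
Mark F: refs=E, marked=A B D E F G
Unmarked (collected): C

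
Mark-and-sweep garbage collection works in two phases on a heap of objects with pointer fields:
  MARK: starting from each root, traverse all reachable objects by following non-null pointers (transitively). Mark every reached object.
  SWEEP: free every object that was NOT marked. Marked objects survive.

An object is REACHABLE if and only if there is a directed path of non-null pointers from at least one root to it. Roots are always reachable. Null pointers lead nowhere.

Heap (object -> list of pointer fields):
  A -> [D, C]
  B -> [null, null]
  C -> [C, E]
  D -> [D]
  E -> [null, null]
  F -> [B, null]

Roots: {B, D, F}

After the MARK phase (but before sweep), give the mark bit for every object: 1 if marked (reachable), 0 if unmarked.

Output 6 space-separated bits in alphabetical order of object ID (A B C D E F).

Answer: 0 1 0 1 0 1

Derivation:
Roots: B D F
Mark B: refs=null null, marked=B
Mark D: refs=D, marked=B D
Mark F: refs=B null, marked=B D F
Unmarked (collected): A C E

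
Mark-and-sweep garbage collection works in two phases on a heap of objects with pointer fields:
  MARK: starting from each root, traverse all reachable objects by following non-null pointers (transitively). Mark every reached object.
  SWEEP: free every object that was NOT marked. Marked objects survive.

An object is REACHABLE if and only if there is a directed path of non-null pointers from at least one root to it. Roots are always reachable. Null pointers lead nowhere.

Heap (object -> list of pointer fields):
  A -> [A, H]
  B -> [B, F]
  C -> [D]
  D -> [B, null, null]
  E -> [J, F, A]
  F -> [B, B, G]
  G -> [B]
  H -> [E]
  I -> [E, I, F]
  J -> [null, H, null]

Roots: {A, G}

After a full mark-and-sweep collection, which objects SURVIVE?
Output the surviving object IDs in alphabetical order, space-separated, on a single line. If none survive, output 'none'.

Roots: A G
Mark A: refs=A H, marked=A
Mark G: refs=B, marked=A G
Mark H: refs=E, marked=A G H
Mark B: refs=B F, marked=A B G H
Mark E: refs=J F A, marked=A B E G H
Mark F: refs=B B G, marked=A B E F G H
Mark J: refs=null H null, marked=A B E F G H J
Unmarked (collected): C D I

Answer: A B E F G H J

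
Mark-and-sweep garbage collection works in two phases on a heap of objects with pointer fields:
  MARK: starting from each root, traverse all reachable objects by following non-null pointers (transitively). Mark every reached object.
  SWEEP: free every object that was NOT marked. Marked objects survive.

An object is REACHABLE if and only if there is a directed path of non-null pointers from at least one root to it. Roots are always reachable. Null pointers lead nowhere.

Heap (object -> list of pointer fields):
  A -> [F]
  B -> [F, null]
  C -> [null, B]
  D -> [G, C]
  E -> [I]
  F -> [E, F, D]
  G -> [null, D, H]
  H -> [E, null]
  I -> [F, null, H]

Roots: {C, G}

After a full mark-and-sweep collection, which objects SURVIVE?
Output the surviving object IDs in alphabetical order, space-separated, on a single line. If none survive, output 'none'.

Roots: C G
Mark C: refs=null B, marked=C
Mark G: refs=null D H, marked=C G
Mark B: refs=F null, marked=B C G
Mark D: refs=G C, marked=B C D G
Mark H: refs=E null, marked=B C D G H
Mark F: refs=E F D, marked=B C D F G H
Mark E: refs=I, marked=B C D E F G H
Mark I: refs=F null H, marked=B C D E F G H I
Unmarked (collected): A

Answer: B C D E F G H I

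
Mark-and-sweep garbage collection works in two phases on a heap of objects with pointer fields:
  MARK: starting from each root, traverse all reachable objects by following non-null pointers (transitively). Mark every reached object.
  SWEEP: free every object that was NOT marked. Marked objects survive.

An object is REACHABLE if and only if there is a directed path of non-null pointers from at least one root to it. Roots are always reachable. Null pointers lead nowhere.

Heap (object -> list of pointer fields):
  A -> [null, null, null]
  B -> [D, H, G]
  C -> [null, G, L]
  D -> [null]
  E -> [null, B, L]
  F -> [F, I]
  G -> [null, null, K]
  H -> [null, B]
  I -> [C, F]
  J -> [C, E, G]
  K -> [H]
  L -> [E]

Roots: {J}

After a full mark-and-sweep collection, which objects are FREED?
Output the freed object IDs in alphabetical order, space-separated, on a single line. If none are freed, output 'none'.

Answer: A F I

Derivation:
Roots: J
Mark J: refs=C E G, marked=J
Mark C: refs=null G L, marked=C J
Mark E: refs=null B L, marked=C E J
Mark G: refs=null null K, marked=C E G J
Mark L: refs=E, marked=C E G J L
Mark B: refs=D H G, marked=B C E G J L
Mark K: refs=H, marked=B C E G J K L
Mark D: refs=null, marked=B C D E G J K L
Mark H: refs=null B, marked=B C D E G H J K L
Unmarked (collected): A F I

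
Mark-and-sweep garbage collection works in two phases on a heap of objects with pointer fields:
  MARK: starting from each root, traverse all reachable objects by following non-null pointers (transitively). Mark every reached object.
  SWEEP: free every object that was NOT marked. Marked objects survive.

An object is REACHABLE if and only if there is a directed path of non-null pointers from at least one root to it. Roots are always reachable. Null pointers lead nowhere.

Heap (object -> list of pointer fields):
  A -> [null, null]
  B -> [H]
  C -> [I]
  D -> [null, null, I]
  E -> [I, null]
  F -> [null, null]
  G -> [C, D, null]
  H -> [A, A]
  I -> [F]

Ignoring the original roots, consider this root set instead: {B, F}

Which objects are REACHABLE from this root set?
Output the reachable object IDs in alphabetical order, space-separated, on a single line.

Answer: A B F H

Derivation:
Roots: B F
Mark B: refs=H, marked=B
Mark F: refs=null null, marked=B F
Mark H: refs=A A, marked=B F H
Mark A: refs=null null, marked=A B F H
Unmarked (collected): C D E G I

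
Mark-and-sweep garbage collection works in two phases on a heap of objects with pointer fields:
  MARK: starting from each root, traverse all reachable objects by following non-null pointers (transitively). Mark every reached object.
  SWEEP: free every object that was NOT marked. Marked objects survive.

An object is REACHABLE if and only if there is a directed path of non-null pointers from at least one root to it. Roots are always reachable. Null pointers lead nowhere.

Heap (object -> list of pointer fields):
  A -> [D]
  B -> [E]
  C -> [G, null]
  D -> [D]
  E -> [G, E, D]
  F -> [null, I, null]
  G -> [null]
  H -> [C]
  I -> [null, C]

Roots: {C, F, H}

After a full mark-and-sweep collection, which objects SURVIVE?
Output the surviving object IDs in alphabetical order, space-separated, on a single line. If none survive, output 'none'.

Roots: C F H
Mark C: refs=G null, marked=C
Mark F: refs=null I null, marked=C F
Mark H: refs=C, marked=C F H
Mark G: refs=null, marked=C F G H
Mark I: refs=null C, marked=C F G H I
Unmarked (collected): A B D E

Answer: C F G H I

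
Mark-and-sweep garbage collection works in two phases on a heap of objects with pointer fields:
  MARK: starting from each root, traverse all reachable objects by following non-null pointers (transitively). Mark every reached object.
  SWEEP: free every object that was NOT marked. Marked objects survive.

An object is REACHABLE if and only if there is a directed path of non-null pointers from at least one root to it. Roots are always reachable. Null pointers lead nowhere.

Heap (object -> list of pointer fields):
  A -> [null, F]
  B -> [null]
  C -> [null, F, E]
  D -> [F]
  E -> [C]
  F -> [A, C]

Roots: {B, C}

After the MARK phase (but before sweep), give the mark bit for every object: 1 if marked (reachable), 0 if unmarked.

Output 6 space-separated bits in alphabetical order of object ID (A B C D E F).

Roots: B C
Mark B: refs=null, marked=B
Mark C: refs=null F E, marked=B C
Mark F: refs=A C, marked=B C F
Mark E: refs=C, marked=B C E F
Mark A: refs=null F, marked=A B C E F
Unmarked (collected): D

Answer: 1 1 1 0 1 1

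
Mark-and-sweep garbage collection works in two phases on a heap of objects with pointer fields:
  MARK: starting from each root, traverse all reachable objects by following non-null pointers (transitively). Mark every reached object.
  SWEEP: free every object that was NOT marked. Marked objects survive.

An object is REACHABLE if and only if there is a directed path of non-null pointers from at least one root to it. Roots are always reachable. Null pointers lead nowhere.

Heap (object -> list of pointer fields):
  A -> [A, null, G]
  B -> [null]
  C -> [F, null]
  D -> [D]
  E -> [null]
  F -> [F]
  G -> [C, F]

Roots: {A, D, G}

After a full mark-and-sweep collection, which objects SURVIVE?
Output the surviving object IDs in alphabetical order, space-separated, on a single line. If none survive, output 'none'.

Roots: A D G
Mark A: refs=A null G, marked=A
Mark D: refs=D, marked=A D
Mark G: refs=C F, marked=A D G
Mark C: refs=F null, marked=A C D G
Mark F: refs=F, marked=A C D F G
Unmarked (collected): B E

Answer: A C D F G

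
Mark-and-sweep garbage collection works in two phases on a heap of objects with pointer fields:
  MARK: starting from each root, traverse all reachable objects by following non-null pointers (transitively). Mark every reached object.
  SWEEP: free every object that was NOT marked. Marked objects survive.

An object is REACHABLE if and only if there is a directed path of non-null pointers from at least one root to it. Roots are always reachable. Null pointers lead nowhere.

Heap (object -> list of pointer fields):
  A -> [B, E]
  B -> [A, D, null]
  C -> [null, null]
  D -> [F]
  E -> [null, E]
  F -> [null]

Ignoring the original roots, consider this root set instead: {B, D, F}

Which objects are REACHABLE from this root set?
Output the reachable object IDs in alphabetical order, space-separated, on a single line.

Answer: A B D E F

Derivation:
Roots: B D F
Mark B: refs=A D null, marked=B
Mark D: refs=F, marked=B D
Mark F: refs=null, marked=B D F
Mark A: refs=B E, marked=A B D F
Mark E: refs=null E, marked=A B D E F
Unmarked (collected): C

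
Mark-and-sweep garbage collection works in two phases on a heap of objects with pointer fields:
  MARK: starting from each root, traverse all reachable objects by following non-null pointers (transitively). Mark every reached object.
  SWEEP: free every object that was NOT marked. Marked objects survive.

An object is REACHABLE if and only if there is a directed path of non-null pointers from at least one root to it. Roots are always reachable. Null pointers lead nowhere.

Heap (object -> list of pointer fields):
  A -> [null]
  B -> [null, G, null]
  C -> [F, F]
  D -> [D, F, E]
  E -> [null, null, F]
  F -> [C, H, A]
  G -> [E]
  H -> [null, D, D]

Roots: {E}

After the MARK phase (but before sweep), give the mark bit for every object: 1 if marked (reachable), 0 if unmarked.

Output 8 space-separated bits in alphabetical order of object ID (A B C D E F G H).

Roots: E
Mark E: refs=null null F, marked=E
Mark F: refs=C H A, marked=E F
Mark C: refs=F F, marked=C E F
Mark H: refs=null D D, marked=C E F H
Mark A: refs=null, marked=A C E F H
Mark D: refs=D F E, marked=A C D E F H
Unmarked (collected): B G

Answer: 1 0 1 1 1 1 0 1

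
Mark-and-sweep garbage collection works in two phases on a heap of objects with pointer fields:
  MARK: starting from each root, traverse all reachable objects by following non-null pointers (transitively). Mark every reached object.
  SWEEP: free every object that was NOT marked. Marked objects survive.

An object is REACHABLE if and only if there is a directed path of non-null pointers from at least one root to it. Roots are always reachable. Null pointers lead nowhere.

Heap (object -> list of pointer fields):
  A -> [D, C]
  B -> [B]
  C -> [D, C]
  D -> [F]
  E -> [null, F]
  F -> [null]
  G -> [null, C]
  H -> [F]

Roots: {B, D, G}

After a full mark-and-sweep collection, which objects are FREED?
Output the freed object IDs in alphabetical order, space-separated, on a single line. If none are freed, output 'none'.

Answer: A E H

Derivation:
Roots: B D G
Mark B: refs=B, marked=B
Mark D: refs=F, marked=B D
Mark G: refs=null C, marked=B D G
Mark F: refs=null, marked=B D F G
Mark C: refs=D C, marked=B C D F G
Unmarked (collected): A E H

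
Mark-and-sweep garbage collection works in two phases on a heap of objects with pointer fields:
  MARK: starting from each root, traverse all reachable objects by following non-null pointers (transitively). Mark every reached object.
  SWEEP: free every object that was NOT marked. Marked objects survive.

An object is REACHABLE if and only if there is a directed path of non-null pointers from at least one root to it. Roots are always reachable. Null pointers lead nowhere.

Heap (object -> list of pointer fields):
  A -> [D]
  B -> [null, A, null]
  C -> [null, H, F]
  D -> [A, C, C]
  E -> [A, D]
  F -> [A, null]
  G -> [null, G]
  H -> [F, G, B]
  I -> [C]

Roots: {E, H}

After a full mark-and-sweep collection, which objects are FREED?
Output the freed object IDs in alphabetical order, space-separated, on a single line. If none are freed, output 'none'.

Roots: E H
Mark E: refs=A D, marked=E
Mark H: refs=F G B, marked=E H
Mark A: refs=D, marked=A E H
Mark D: refs=A C C, marked=A D E H
Mark F: refs=A null, marked=A D E F H
Mark G: refs=null G, marked=A D E F G H
Mark B: refs=null A null, marked=A B D E F G H
Mark C: refs=null H F, marked=A B C D E F G H
Unmarked (collected): I

Answer: I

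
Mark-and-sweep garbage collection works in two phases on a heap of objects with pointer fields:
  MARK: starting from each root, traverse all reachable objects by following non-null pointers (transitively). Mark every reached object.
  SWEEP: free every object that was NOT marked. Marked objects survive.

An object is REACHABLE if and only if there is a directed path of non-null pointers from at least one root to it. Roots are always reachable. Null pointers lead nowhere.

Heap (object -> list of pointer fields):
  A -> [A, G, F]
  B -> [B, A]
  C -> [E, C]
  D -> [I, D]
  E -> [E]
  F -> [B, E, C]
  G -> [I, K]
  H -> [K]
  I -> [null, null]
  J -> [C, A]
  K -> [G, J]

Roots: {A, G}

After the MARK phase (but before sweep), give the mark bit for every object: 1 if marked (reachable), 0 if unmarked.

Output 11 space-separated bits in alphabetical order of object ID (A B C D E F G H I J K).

Roots: A G
Mark A: refs=A G F, marked=A
Mark G: refs=I K, marked=A G
Mark F: refs=B E C, marked=A F G
Mark I: refs=null null, marked=A F G I
Mark K: refs=G J, marked=A F G I K
Mark B: refs=B A, marked=A B F G I K
Mark E: refs=E, marked=A B E F G I K
Mark C: refs=E C, marked=A B C E F G I K
Mark J: refs=C A, marked=A B C E F G I J K
Unmarked (collected): D H

Answer: 1 1 1 0 1 1 1 0 1 1 1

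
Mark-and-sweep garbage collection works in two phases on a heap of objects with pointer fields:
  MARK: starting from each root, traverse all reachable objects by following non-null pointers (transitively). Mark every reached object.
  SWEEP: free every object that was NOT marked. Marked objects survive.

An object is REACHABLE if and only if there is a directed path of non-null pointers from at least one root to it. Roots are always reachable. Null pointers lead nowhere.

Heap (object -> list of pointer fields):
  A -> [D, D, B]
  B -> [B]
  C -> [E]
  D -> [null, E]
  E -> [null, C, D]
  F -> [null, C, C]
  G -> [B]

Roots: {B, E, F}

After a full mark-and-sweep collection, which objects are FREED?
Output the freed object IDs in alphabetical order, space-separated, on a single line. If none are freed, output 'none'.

Roots: B E F
Mark B: refs=B, marked=B
Mark E: refs=null C D, marked=B E
Mark F: refs=null C C, marked=B E F
Mark C: refs=E, marked=B C E F
Mark D: refs=null E, marked=B C D E F
Unmarked (collected): A G

Answer: A G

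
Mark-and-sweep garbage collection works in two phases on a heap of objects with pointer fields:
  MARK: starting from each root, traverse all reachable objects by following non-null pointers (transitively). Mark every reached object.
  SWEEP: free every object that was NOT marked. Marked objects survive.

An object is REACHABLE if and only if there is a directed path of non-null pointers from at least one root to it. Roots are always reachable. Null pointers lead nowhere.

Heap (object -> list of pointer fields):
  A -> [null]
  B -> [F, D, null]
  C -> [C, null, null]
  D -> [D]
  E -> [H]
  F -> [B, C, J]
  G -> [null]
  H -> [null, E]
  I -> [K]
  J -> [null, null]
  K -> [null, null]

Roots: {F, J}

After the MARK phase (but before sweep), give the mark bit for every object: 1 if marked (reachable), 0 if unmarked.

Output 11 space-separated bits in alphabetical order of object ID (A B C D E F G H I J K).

Roots: F J
Mark F: refs=B C J, marked=F
Mark J: refs=null null, marked=F J
Mark B: refs=F D null, marked=B F J
Mark C: refs=C null null, marked=B C F J
Mark D: refs=D, marked=B C D F J
Unmarked (collected): A E G H I K

Answer: 0 1 1 1 0 1 0 0 0 1 0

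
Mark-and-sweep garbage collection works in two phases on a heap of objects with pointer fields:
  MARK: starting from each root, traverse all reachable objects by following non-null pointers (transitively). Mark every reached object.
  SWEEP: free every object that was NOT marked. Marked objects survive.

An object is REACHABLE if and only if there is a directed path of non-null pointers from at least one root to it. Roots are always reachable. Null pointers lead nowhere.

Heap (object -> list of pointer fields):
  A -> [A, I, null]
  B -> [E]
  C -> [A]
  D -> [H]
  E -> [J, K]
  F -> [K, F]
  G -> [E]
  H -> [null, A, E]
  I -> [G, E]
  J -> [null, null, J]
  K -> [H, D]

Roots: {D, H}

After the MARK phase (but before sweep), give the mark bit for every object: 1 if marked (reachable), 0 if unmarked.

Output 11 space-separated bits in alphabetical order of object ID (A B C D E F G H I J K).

Answer: 1 0 0 1 1 0 1 1 1 1 1

Derivation:
Roots: D H
Mark D: refs=H, marked=D
Mark H: refs=null A E, marked=D H
Mark A: refs=A I null, marked=A D H
Mark E: refs=J K, marked=A D E H
Mark I: refs=G E, marked=A D E H I
Mark J: refs=null null J, marked=A D E H I J
Mark K: refs=H D, marked=A D E H I J K
Mark G: refs=E, marked=A D E G H I J K
Unmarked (collected): B C F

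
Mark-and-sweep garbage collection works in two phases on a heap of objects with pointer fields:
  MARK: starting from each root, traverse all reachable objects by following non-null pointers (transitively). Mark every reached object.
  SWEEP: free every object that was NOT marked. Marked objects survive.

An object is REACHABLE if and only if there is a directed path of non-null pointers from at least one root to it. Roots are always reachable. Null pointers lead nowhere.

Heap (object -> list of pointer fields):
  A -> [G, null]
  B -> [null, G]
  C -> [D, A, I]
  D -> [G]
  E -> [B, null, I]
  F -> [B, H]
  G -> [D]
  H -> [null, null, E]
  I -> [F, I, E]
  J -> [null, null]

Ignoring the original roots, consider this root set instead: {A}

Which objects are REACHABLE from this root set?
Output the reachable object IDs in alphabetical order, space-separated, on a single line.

Answer: A D G

Derivation:
Roots: A
Mark A: refs=G null, marked=A
Mark G: refs=D, marked=A G
Mark D: refs=G, marked=A D G
Unmarked (collected): B C E F H I J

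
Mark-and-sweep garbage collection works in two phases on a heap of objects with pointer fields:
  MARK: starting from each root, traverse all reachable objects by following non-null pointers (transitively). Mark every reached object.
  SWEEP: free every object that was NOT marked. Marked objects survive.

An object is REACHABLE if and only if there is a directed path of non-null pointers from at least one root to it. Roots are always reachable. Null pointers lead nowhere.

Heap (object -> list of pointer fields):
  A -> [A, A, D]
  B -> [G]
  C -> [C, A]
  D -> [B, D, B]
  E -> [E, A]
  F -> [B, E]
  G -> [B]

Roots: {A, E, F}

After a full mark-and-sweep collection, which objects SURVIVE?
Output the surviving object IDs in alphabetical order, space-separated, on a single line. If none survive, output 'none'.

Roots: A E F
Mark A: refs=A A D, marked=A
Mark E: refs=E A, marked=A E
Mark F: refs=B E, marked=A E F
Mark D: refs=B D B, marked=A D E F
Mark B: refs=G, marked=A B D E F
Mark G: refs=B, marked=A B D E F G
Unmarked (collected): C

Answer: A B D E F G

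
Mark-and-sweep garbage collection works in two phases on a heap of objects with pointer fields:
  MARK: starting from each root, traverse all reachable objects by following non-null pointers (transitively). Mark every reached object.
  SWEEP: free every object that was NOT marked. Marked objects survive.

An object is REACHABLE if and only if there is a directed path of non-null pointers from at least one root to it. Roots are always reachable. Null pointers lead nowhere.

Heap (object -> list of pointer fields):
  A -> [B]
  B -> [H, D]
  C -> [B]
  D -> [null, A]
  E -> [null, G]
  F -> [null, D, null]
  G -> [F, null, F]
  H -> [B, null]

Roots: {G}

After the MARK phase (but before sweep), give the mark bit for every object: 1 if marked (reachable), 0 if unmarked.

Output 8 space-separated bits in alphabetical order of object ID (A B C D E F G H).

Answer: 1 1 0 1 0 1 1 1

Derivation:
Roots: G
Mark G: refs=F null F, marked=G
Mark F: refs=null D null, marked=F G
Mark D: refs=null A, marked=D F G
Mark A: refs=B, marked=A D F G
Mark B: refs=H D, marked=A B D F G
Mark H: refs=B null, marked=A B D F G H
Unmarked (collected): C E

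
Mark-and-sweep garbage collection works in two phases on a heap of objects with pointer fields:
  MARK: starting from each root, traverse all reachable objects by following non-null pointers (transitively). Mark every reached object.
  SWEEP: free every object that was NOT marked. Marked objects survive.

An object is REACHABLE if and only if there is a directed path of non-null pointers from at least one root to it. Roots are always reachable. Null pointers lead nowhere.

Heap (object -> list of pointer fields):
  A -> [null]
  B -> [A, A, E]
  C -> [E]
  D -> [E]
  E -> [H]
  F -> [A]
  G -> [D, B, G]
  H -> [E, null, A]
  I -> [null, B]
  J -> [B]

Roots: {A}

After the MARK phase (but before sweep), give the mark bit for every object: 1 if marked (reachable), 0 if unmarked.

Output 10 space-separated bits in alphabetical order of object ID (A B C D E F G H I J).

Roots: A
Mark A: refs=null, marked=A
Unmarked (collected): B C D E F G H I J

Answer: 1 0 0 0 0 0 0 0 0 0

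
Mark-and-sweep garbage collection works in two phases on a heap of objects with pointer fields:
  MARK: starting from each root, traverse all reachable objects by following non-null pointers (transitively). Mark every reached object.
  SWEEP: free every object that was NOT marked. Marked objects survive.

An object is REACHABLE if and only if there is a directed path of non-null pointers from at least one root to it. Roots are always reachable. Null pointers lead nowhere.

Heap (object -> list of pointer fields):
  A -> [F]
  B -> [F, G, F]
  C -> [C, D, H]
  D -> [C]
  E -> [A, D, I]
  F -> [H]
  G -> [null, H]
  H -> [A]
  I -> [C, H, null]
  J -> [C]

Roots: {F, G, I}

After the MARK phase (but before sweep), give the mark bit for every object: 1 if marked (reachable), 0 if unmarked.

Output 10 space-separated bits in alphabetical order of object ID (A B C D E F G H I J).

Answer: 1 0 1 1 0 1 1 1 1 0

Derivation:
Roots: F G I
Mark F: refs=H, marked=F
Mark G: refs=null H, marked=F G
Mark I: refs=C H null, marked=F G I
Mark H: refs=A, marked=F G H I
Mark C: refs=C D H, marked=C F G H I
Mark A: refs=F, marked=A C F G H I
Mark D: refs=C, marked=A C D F G H I
Unmarked (collected): B E J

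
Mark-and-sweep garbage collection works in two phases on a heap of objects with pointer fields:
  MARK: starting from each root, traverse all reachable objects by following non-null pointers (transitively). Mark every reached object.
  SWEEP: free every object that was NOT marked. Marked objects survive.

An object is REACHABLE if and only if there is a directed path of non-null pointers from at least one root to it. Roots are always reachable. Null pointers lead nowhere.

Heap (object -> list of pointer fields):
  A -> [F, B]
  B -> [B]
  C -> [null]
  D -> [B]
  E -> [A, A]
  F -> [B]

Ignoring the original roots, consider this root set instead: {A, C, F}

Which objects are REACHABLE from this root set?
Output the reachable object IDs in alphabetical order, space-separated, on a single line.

Answer: A B C F

Derivation:
Roots: A C F
Mark A: refs=F B, marked=A
Mark C: refs=null, marked=A C
Mark F: refs=B, marked=A C F
Mark B: refs=B, marked=A B C F
Unmarked (collected): D E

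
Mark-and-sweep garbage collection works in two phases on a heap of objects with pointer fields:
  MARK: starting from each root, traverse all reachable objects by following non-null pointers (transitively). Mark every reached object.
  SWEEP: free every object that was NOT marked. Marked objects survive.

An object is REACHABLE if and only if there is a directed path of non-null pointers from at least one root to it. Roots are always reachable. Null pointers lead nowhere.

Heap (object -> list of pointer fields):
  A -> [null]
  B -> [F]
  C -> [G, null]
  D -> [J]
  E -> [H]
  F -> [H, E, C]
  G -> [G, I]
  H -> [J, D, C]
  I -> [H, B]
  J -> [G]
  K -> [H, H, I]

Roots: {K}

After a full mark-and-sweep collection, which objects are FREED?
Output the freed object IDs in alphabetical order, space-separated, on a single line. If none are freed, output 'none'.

Roots: K
Mark K: refs=H H I, marked=K
Mark H: refs=J D C, marked=H K
Mark I: refs=H B, marked=H I K
Mark J: refs=G, marked=H I J K
Mark D: refs=J, marked=D H I J K
Mark C: refs=G null, marked=C D H I J K
Mark B: refs=F, marked=B C D H I J K
Mark G: refs=G I, marked=B C D G H I J K
Mark F: refs=H E C, marked=B C D F G H I J K
Mark E: refs=H, marked=B C D E F G H I J K
Unmarked (collected): A

Answer: A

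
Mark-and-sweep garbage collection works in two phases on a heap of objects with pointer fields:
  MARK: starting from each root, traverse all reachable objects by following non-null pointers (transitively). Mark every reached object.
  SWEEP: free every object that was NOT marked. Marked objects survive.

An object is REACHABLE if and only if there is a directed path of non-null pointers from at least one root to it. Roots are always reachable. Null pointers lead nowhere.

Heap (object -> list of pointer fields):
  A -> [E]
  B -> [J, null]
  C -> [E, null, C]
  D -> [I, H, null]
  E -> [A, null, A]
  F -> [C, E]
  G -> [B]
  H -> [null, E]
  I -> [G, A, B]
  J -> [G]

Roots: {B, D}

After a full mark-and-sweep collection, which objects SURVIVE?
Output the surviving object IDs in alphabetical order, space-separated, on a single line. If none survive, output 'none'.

Answer: A B D E G H I J

Derivation:
Roots: B D
Mark B: refs=J null, marked=B
Mark D: refs=I H null, marked=B D
Mark J: refs=G, marked=B D J
Mark I: refs=G A B, marked=B D I J
Mark H: refs=null E, marked=B D H I J
Mark G: refs=B, marked=B D G H I J
Mark A: refs=E, marked=A B D G H I J
Mark E: refs=A null A, marked=A B D E G H I J
Unmarked (collected): C F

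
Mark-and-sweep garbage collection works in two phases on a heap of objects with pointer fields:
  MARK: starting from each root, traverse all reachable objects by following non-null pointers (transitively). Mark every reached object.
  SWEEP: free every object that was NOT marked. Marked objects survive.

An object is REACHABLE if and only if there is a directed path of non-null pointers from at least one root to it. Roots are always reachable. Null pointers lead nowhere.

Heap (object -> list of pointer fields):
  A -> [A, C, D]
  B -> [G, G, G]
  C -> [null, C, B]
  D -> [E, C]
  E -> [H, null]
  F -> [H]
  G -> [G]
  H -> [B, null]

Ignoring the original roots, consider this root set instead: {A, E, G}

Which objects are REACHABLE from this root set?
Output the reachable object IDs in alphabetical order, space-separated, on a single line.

Roots: A E G
Mark A: refs=A C D, marked=A
Mark E: refs=H null, marked=A E
Mark G: refs=G, marked=A E G
Mark C: refs=null C B, marked=A C E G
Mark D: refs=E C, marked=A C D E G
Mark H: refs=B null, marked=A C D E G H
Mark B: refs=G G G, marked=A B C D E G H
Unmarked (collected): F

Answer: A B C D E G H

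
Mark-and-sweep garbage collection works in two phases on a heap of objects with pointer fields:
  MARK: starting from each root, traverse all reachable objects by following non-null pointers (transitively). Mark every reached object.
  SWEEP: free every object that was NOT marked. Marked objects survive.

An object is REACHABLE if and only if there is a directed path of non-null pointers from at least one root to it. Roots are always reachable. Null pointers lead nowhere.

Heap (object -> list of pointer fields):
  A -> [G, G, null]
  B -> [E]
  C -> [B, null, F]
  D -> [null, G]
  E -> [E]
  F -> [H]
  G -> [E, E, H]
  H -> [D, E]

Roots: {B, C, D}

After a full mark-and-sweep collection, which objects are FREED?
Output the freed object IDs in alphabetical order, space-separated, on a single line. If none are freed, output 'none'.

Roots: B C D
Mark B: refs=E, marked=B
Mark C: refs=B null F, marked=B C
Mark D: refs=null G, marked=B C D
Mark E: refs=E, marked=B C D E
Mark F: refs=H, marked=B C D E F
Mark G: refs=E E H, marked=B C D E F G
Mark H: refs=D E, marked=B C D E F G H
Unmarked (collected): A

Answer: A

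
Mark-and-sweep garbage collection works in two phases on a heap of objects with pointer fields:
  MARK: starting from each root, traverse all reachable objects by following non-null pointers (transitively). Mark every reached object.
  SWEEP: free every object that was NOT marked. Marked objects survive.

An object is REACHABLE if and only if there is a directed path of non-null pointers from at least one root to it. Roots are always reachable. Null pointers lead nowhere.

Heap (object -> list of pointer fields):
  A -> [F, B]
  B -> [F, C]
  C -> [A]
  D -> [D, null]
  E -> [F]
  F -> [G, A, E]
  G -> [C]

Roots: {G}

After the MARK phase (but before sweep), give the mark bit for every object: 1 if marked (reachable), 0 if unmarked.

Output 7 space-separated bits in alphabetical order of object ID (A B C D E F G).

Answer: 1 1 1 0 1 1 1

Derivation:
Roots: G
Mark G: refs=C, marked=G
Mark C: refs=A, marked=C G
Mark A: refs=F B, marked=A C G
Mark F: refs=G A E, marked=A C F G
Mark B: refs=F C, marked=A B C F G
Mark E: refs=F, marked=A B C E F G
Unmarked (collected): D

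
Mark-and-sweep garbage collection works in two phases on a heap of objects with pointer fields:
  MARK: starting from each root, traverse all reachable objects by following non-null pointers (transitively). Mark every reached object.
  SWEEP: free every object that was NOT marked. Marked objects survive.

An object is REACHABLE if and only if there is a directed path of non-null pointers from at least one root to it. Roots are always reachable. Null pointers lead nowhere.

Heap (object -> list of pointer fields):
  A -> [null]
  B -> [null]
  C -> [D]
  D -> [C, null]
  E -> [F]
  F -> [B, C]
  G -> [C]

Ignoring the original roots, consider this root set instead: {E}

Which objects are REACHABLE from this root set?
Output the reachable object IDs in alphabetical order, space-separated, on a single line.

Answer: B C D E F

Derivation:
Roots: E
Mark E: refs=F, marked=E
Mark F: refs=B C, marked=E F
Mark B: refs=null, marked=B E F
Mark C: refs=D, marked=B C E F
Mark D: refs=C null, marked=B C D E F
Unmarked (collected): A G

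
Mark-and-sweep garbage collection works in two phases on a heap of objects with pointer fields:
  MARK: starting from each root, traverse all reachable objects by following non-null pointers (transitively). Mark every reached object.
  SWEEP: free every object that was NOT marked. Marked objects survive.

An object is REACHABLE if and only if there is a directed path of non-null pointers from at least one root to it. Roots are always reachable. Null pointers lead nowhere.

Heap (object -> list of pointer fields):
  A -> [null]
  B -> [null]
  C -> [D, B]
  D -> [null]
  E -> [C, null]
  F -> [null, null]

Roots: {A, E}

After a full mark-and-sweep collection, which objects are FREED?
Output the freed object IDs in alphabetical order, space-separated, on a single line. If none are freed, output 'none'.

Roots: A E
Mark A: refs=null, marked=A
Mark E: refs=C null, marked=A E
Mark C: refs=D B, marked=A C E
Mark D: refs=null, marked=A C D E
Mark B: refs=null, marked=A B C D E
Unmarked (collected): F

Answer: F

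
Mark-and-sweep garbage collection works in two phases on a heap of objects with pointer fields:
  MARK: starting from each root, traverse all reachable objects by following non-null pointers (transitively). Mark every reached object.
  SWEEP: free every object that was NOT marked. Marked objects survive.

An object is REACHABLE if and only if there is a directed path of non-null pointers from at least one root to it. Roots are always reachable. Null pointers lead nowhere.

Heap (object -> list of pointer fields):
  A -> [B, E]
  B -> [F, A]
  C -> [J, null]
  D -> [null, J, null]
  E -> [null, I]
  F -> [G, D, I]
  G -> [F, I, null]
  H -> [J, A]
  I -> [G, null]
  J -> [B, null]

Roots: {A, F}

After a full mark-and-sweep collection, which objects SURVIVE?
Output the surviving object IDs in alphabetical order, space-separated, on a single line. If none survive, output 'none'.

Roots: A F
Mark A: refs=B E, marked=A
Mark F: refs=G D I, marked=A F
Mark B: refs=F A, marked=A B F
Mark E: refs=null I, marked=A B E F
Mark G: refs=F I null, marked=A B E F G
Mark D: refs=null J null, marked=A B D E F G
Mark I: refs=G null, marked=A B D E F G I
Mark J: refs=B null, marked=A B D E F G I J
Unmarked (collected): C H

Answer: A B D E F G I J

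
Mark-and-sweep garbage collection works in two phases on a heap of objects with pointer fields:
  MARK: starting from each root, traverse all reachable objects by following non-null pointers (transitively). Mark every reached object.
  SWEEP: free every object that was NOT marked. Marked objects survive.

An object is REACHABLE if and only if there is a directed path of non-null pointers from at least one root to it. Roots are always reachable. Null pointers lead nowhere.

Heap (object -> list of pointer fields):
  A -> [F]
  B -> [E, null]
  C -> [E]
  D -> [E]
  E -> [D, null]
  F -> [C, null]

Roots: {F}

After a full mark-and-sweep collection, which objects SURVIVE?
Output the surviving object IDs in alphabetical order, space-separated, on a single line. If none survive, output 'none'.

Answer: C D E F

Derivation:
Roots: F
Mark F: refs=C null, marked=F
Mark C: refs=E, marked=C F
Mark E: refs=D null, marked=C E F
Mark D: refs=E, marked=C D E F
Unmarked (collected): A B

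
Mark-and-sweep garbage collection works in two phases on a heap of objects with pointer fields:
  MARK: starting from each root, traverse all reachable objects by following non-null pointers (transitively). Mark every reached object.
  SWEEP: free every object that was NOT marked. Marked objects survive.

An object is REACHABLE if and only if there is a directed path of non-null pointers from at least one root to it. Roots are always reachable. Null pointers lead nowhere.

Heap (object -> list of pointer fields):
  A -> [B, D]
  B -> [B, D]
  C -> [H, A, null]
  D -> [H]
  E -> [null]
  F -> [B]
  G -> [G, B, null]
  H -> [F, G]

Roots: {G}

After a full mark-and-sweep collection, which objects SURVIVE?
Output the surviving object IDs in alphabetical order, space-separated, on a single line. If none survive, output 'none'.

Answer: B D F G H

Derivation:
Roots: G
Mark G: refs=G B null, marked=G
Mark B: refs=B D, marked=B G
Mark D: refs=H, marked=B D G
Mark H: refs=F G, marked=B D G H
Mark F: refs=B, marked=B D F G H
Unmarked (collected): A C E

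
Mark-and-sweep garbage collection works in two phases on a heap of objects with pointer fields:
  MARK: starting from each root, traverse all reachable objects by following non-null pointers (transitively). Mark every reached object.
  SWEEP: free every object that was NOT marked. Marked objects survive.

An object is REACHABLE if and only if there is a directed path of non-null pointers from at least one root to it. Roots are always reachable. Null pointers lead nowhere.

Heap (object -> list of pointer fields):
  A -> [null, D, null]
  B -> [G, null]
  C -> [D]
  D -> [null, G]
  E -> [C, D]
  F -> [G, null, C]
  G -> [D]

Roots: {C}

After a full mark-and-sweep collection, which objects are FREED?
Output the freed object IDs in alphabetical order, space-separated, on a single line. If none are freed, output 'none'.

Answer: A B E F

Derivation:
Roots: C
Mark C: refs=D, marked=C
Mark D: refs=null G, marked=C D
Mark G: refs=D, marked=C D G
Unmarked (collected): A B E F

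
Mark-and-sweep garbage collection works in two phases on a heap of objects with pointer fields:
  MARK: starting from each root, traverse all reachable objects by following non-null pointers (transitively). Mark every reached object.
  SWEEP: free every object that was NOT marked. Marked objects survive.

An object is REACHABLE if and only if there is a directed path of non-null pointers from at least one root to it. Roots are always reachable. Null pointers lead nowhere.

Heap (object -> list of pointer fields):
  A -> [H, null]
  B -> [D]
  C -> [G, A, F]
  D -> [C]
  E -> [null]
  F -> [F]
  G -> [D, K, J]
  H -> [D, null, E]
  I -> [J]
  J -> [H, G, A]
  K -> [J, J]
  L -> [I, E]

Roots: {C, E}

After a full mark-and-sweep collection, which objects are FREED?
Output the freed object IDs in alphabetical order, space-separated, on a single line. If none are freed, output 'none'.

Roots: C E
Mark C: refs=G A F, marked=C
Mark E: refs=null, marked=C E
Mark G: refs=D K J, marked=C E G
Mark A: refs=H null, marked=A C E G
Mark F: refs=F, marked=A C E F G
Mark D: refs=C, marked=A C D E F G
Mark K: refs=J J, marked=A C D E F G K
Mark J: refs=H G A, marked=A C D E F G J K
Mark H: refs=D null E, marked=A C D E F G H J K
Unmarked (collected): B I L

Answer: B I L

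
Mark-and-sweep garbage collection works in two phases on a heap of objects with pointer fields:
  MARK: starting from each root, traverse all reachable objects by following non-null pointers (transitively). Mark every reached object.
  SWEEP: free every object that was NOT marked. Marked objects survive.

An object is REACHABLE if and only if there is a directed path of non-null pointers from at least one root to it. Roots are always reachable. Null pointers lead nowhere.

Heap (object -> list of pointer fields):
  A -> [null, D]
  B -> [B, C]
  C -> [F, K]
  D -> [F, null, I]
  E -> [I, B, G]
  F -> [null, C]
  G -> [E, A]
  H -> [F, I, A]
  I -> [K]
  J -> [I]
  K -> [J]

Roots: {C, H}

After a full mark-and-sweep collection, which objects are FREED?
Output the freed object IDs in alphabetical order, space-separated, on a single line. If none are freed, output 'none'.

Answer: B E G

Derivation:
Roots: C H
Mark C: refs=F K, marked=C
Mark H: refs=F I A, marked=C H
Mark F: refs=null C, marked=C F H
Mark K: refs=J, marked=C F H K
Mark I: refs=K, marked=C F H I K
Mark A: refs=null D, marked=A C F H I K
Mark J: refs=I, marked=A C F H I J K
Mark D: refs=F null I, marked=A C D F H I J K
Unmarked (collected): B E G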